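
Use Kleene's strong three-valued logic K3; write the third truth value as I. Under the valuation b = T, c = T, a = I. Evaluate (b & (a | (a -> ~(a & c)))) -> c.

a & c = I & T = I
~(a & c) = ~I = I
a -> ~(a & c) = I -> I = I  [~I | I]
a | (a -> ~(a & c)) = I | I = I
b & (a | (a -> ~(a & c))) = T & I = I
(b & (a | (a -> ~(a & c)))) -> c = I -> T = T

T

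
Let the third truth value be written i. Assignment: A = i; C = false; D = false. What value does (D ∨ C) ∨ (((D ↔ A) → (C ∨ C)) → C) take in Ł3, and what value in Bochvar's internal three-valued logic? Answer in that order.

In Ł3: D ∨ C = false ∨ false = false
D ↔ A = false ↔ i = i
C ∨ C = false ∨ false = false
(D ↔ A) → (C ∨ C) = i → false = i
((D ↔ A) → (C ∨ C)) → C = i → false = i
(D ∨ C) ∨ (((D ↔ A) → (C ∨ C)) → C) = false ∨ i = i
In Bochvar's internal three-valued logic: D ∨ C = false ∨ false = false
D ↔ A = false ↔ i = i
C ∨ C = false ∨ false = false
(D ↔ A) → (C ∨ C) = i → false = i  [any arg is the third value ⇒ result is the third value]
((D ↔ A) → (C ∨ C)) → C = i → false = i
(D ∨ C) ∨ (((D ↔ A) → (C ∨ C)) → C) = false ∨ i = i

i; i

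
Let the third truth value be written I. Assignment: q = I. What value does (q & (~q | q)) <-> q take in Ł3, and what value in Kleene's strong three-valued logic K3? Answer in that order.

In Ł3: ~q = ~I = I
~q | q = I | I = I
q & (~q | q) = I & I = I
(q & (~q | q)) <-> q = I <-> I = T
In Kleene's strong three-valued logic K3: ~q = ~I = I
~q | q = I | I = I
q & (~q | q) = I & I = I
(q & (~q | q)) <-> q = I <-> I = I
They differ because Ł3 and Kleene's strong three-valued logic K3 treat I differently under implication.

T; I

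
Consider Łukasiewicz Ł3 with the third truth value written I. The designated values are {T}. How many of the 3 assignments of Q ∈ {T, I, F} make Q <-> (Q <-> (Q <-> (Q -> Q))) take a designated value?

Q=T: T ✓
Q=I: I ·
Q=F: F ·

1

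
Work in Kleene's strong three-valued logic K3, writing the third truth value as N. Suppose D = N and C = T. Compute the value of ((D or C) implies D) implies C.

T

D or C = N or T = T
(D or C) implies D = T implies N = N  [not T or N]
((D or C) implies D) implies C = N implies T = T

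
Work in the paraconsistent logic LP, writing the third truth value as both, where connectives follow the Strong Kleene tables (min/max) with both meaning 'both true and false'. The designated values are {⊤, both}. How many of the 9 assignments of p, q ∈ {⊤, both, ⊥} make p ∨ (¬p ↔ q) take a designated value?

Of the 9 assignments, 8 give a value in {⊤, both}.

8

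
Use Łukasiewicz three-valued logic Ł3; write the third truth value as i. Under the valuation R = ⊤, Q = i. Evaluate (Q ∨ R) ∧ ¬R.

⊥

Q ∨ R = i ∨ ⊤ = ⊤
¬R = ¬⊤ = ⊥
(Q ∨ R) ∧ ¬R = ⊤ ∧ ⊥ = ⊥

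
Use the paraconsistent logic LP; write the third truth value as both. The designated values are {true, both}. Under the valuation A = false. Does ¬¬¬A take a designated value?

Yes

¬A = ¬false = true
¬¬A = ¬true = false
¬¬¬A = ¬false = true
true ∈ {true, both}.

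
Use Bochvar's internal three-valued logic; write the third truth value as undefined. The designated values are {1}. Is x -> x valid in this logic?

No

Countermodel: x=undefined gives undefined, which is not designated.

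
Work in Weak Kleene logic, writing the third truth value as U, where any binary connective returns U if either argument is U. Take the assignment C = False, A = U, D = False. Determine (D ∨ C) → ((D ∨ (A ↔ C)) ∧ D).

U

D ∨ C = False ∨ False = False
A ↔ C = U ↔ False = U
D ∨ (A ↔ C) = False ∨ U = U
(D ∨ (A ↔ C)) ∧ D = U ∧ False = U
(D ∨ C) → ((D ∨ (A ↔ C)) ∧ D) = False → U = U  [any arg is the third value ⇒ result is the third value]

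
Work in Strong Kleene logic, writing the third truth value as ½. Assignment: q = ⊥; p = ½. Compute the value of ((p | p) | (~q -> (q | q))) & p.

½

p | p = ½ | ½ = ½
~q = ~⊥ = ⊤
q | q = ⊥ | ⊥ = ⊥
~q -> (q | q) = ⊤ -> ⊥ = ⊥
(p | p) | (~q -> (q | q)) = ½ | ⊥ = ½
((p | p) | (~q -> (q | q))) & p = ½ & ½ = ½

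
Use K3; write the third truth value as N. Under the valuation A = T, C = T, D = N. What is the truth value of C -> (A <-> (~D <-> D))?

~D = ~N = N
~D <-> D = N <-> N = N
A <-> (~D <-> D) = T <-> N = N
C -> (A <-> (~D <-> D)) = T -> N = N  [~T | N]

N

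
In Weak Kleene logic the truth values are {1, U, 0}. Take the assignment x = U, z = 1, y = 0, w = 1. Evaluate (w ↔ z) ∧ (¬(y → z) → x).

U

w ↔ z = 1 ↔ 1 = 1
y → z = 0 → 1 = 1
¬(y → z) = ¬1 = 0
¬(y → z) → x = 0 → U = U
(w ↔ z) ∧ (¬(y → z) → x) = 1 ∧ U = U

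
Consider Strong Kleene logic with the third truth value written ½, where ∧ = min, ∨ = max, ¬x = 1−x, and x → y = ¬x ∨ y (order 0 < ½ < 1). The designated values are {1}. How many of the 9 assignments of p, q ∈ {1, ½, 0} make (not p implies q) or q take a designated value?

5

Of the 9 assignments, 5 give a value in {1}.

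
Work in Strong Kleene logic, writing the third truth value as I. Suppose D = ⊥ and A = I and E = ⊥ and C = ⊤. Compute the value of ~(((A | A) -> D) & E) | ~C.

⊤

A | A = I | I = I
(A | A) -> D = I -> ⊥ = I  [~I | ⊥]
((A | A) -> D) & E = I & ⊥ = ⊥
~(((A | A) -> D) & E) = ~⊥ = ⊤
~C = ~⊤ = ⊥
~(((A | A) -> D) & E) | ~C = ⊤ | ⊥ = ⊤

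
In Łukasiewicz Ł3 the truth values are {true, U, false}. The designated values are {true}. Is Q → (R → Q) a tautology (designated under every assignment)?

Every assignment of Q, R over {true, U, false} gives a value in {true}.
In particular, with Q=U, R=U: Q → (R → Q) = true.

Yes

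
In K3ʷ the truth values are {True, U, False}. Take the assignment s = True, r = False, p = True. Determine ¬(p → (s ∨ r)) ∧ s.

False

s ∨ r = True ∨ False = True
p → (s ∨ r) = True → True = True
¬(p → (s ∨ r)) = ¬True = False
¬(p → (s ∨ r)) ∧ s = False ∧ True = False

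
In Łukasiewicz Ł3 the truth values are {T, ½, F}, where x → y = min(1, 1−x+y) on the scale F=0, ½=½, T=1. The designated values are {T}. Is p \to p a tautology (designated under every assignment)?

Every assignment of p over {T, ½, F} gives a value in {T}.
In particular, with p=½: p \to p = T.

Yes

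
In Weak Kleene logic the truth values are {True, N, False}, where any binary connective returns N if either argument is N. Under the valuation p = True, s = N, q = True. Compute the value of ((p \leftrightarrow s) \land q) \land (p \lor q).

p \leftrightarrow s = True \leftrightarrow N = N
(p \leftrightarrow s) \land q = N \land True = N
p \lor q = True \lor True = True
((p \leftrightarrow s) \land q) \land (p \lor q) = N \land True = N

N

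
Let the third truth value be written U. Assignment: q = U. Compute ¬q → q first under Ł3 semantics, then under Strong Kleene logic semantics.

In Ł3: ¬q = ¬U = U
¬q → q = U → U = 1  [min(1, 1−½+½)]
In Strong Kleene logic: ¬q = ¬U = U
¬q → q = U → U = U
They differ because Ł3 and Strong Kleene logic treat U differently under implication.

1; U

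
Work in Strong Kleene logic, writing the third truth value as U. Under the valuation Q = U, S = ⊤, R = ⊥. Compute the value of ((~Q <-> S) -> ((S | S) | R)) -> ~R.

~Q = ~U = U
~Q <-> S = U <-> ⊤ = U
S | S = ⊤ | ⊤ = ⊤
(S | S) | R = ⊤ | ⊥ = ⊤
(~Q <-> S) -> ((S | S) | R) = U -> ⊤ = ⊤  [~U | ⊤]
~R = ~⊥ = ⊤
((~Q <-> S) -> ((S | S) | R)) -> ~R = ⊤ -> ⊤ = ⊤

⊤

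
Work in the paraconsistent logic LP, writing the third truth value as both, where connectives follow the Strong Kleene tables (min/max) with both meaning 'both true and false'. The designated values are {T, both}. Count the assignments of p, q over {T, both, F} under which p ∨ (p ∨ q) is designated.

8

Of the 9 assignments, 8 give a value in {T, both}.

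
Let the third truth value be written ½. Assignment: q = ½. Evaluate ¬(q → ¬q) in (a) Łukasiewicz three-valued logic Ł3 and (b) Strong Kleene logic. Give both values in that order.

In Łukasiewicz three-valued logic Ł3: ¬q = ¬½ = ½
q → ¬q = ½ → ½ = true  [min(1, 1−½+½)]
¬(q → ¬q) = ¬true = false
In Strong Kleene logic: ¬q = ¬½ = ½
q → ¬q = ½ → ½ = ½  [¬½ ∨ ½]
¬(q → ¬q) = ¬½ = ½
They differ because Łukasiewicz three-valued logic Ł3 and Strong Kleene logic treat ½ differently under implication.

false; ½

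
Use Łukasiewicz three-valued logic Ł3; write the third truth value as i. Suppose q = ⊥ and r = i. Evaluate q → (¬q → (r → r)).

¬q = ¬⊥ = ⊤
r → r = i → i = ⊤  [min(1, 1−½+½)]
¬q → (r → r) = ⊤ → ⊤ = ⊤
q → (¬q → (r → r)) = ⊥ → ⊤ = ⊤

⊤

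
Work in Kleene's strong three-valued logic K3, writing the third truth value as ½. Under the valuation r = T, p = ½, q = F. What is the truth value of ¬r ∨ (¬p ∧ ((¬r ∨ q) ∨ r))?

½

¬r = ¬T = F
¬p = ¬½ = ½
¬r = ¬T = F
¬r ∨ q = F ∨ F = F
(¬r ∨ q) ∨ r = F ∨ T = T
¬p ∧ ((¬r ∨ q) ∨ r) = ½ ∧ T = ½
¬r ∨ (¬p ∧ ((¬r ∨ q) ∨ r)) = F ∨ ½ = ½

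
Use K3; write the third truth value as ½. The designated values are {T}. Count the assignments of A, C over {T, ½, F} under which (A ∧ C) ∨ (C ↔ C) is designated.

Of the 9 assignments, 6 give a value in {T}.

6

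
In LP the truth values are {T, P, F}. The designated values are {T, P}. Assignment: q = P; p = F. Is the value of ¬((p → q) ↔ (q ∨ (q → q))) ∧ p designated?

No

p → q = F → P = T  [¬F ∨ P]
q → q = P → P = P
q ∨ (q → q) = P ∨ P = P
(p → q) ↔ (q ∨ (q → q)) = T ↔ P = P
¬((p → q) ↔ (q ∨ (q → q))) = ¬P = P
¬((p → q) ↔ (q ∨ (q → q))) ∧ p = P ∧ F = F
F ∉ {T, P}.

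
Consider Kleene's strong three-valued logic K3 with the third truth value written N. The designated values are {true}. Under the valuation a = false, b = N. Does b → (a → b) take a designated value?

a → b = false → N = true  [¬false ∨ N]
b → (a → b) = N → true = true
true ∈ {true}.

Yes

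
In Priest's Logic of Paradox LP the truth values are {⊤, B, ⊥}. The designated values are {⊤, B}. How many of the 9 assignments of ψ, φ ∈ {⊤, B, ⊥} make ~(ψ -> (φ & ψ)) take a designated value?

5

Of the 9 assignments, 5 give a value in {⊤, B}.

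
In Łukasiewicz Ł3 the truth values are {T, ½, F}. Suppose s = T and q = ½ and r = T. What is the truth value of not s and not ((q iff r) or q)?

not s = not T = F
q iff r = ½ iff T = ½  [1 − |½−1|]
(q iff r) or q = ½ or ½ = ½
not ((q iff r) or q) = not ½ = ½
not s and not ((q iff r) or q) = F and ½ = F

F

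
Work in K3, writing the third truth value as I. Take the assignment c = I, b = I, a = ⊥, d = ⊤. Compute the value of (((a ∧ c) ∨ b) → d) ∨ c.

a ∧ c = ⊥ ∧ I = ⊥
(a ∧ c) ∨ b = ⊥ ∨ I = I
((a ∧ c) ∨ b) → d = I → ⊤ = ⊤
(((a ∧ c) ∨ b) → d) ∨ c = ⊤ ∨ I = ⊤

⊤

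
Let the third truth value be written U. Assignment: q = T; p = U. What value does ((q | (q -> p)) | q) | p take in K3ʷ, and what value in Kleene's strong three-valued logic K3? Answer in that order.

In K3ʷ: q -> p = T -> U = U  [any arg is the third value ⇒ result is the third value]
q | (q -> p) = T | U = U
(q | (q -> p)) | q = U | T = U
((q | (q -> p)) | q) | p = U | U = U
In Kleene's strong three-valued logic K3: q -> p = T -> U = U
q | (q -> p) = T | U = T
(q | (q -> p)) | q = T | T = T
((q | (q -> p)) | q) | p = T | U = T
They differ because K3ʷ and Kleene's strong three-valued logic K3 treat U differently under the binary connectives.

U; T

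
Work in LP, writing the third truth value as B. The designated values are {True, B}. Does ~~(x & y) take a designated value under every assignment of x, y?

No

Countermodel: x=True, y=False gives False, which is not designated.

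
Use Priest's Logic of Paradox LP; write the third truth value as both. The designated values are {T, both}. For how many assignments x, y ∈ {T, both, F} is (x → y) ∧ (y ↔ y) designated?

Of the 9 assignments, 8 give a value in {T, both}.

8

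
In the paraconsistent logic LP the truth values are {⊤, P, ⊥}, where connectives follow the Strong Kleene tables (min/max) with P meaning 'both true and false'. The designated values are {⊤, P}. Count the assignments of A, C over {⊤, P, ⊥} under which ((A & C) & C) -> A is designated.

Of the 9 assignments, 9 give a value in {⊤, P}.

9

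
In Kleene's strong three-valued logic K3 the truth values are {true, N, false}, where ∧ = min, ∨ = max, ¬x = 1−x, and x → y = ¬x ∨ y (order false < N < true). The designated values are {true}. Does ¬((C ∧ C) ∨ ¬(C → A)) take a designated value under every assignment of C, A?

Countermodel: C=true, A=true gives false, which is not designated.

No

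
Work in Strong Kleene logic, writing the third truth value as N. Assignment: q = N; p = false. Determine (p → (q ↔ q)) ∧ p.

q ↔ q = N ↔ N = N
p → (q ↔ q) = false → N = true  [¬false ∨ N]
(p → (q ↔ q)) ∧ p = true ∧ false = false

false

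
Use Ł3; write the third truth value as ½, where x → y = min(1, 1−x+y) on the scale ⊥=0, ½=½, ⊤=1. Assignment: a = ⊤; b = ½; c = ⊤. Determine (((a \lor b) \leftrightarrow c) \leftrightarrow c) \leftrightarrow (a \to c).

a \lor b = ⊤ \lor ½ = ⊤
(a \lor b) \leftrightarrow c = ⊤ \leftrightarrow ⊤ = ⊤
((a \lor b) \leftrightarrow c) \leftrightarrow c = ⊤ \leftrightarrow ⊤ = ⊤
a \to c = ⊤ \to ⊤ = ⊤
(((a \lor b) \leftrightarrow c) \leftrightarrow c) \leftrightarrow (a \to c) = ⊤ \leftrightarrow ⊤ = ⊤

⊤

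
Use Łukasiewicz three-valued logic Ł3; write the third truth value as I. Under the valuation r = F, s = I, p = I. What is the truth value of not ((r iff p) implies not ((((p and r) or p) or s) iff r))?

r iff p = F iff I = I
p and r = I and F = F
(p and r) or p = F or I = I
((p and r) or p) or s = I or I = I
(((p and r) or p) or s) iff r = I iff F = I
not ((((p and r) or p) or s) iff r) = not I = I
(r iff p) implies not ((((p and r) or p) or s) iff r) = I implies I = T
not ((r iff p) implies not ((((p and r) or p) or s) iff r)) = not T = F

F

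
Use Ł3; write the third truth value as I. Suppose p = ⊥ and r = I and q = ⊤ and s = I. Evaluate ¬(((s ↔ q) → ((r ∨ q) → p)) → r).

⊥

s ↔ q = I ↔ ⊤ = I
r ∨ q = I ∨ ⊤ = ⊤
(r ∨ q) → p = ⊤ → ⊥ = ⊥
(s ↔ q) → ((r ∨ q) → p) = I → ⊥ = I
((s ↔ q) → ((r ∨ q) → p)) → r = I → I = ⊤
¬(((s ↔ q) → ((r ∨ q) → p)) → r) = ¬⊤ = ⊥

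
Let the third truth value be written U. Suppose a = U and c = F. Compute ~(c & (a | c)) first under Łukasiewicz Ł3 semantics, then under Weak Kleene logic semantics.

In Łukasiewicz Ł3: a | c = U | F = U
c & (a | c) = F & U = F
~(c & (a | c)) = ~F = T
In Weak Kleene logic: a | c = U | F = U
c & (a | c) = F & U = U
~(c & (a | c)) = ~U = U
They differ because Łukasiewicz Ł3 and Weak Kleene logic treat U differently under the binary connectives.

T; U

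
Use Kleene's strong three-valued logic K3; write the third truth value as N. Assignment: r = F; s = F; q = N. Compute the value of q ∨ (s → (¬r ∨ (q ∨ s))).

¬r = ¬F = T
q ∨ s = N ∨ F = N
¬r ∨ (q ∨ s) = T ∨ N = T
s → (¬r ∨ (q ∨ s)) = F → T = T
q ∨ (s → (¬r ∨ (q ∨ s))) = N ∨ T = T

T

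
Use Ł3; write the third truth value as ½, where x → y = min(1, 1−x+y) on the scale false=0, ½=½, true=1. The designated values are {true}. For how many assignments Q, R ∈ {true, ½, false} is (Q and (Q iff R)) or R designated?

3

Designated under: (Q=true, R=true); (Q=½, R=true); (Q=false, R=true).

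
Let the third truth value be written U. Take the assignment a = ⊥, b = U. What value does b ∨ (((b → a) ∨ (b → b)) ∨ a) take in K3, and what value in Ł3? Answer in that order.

In K3: b → a = U → ⊥ = U  [¬U ∨ ⊥]
b → b = U → U = U
(b → a) ∨ (b → b) = U ∨ U = U
((b → a) ∨ (b → b)) ∨ a = U ∨ ⊥ = U
b ∨ (((b → a) ∨ (b → b)) ∨ a) = U ∨ U = U
In Ł3: b → a = U → ⊥ = U  [min(1, 1−½+0)]
b → b = U → U = ⊤
(b → a) ∨ (b → b) = U ∨ ⊤ = ⊤
((b → a) ∨ (b → b)) ∨ a = ⊤ ∨ ⊥ = ⊤
b ∨ (((b → a) ∨ (b → b)) ∨ a) = U ∨ ⊤ = ⊤
They differ because K3 and Ł3 treat U differently under implication.

U; ⊤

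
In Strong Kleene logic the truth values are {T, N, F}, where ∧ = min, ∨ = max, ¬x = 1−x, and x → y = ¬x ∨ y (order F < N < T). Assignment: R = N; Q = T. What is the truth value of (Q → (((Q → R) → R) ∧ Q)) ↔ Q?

N

Q → R = T → N = N
(Q → R) → R = N → N = N
((Q → R) → R) ∧ Q = N ∧ T = N
Q → (((Q → R) → R) ∧ Q) = T → N = N
(Q → (((Q → R) → R) ∧ Q)) ↔ Q = N ↔ T = N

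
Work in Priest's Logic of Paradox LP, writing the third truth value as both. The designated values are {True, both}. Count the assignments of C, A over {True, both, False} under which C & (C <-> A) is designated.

5

Of the 9 assignments, 5 give a value in {True, both}.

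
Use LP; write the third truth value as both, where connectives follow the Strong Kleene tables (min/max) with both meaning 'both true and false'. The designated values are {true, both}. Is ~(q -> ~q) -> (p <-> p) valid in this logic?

Every assignment of q, p over {true, both, false} gives a value in {true, both}.
In particular, with q=both, p=both: ~(q -> ~q) -> (p <-> p) = both.

Yes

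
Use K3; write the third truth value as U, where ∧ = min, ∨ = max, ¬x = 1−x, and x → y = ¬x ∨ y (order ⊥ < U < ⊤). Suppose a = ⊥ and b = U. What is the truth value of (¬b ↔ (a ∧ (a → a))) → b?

¬b = ¬U = U
a → a = ⊥ → ⊥ = ⊤
a ∧ (a → a) = ⊥ ∧ ⊤ = ⊥
¬b ↔ (a ∧ (a → a)) = U ↔ ⊥ = U
(¬b ↔ (a ∧ (a → a))) → b = U → U = U

U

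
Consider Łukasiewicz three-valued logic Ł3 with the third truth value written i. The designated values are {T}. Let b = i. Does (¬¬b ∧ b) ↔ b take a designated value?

¬b = ¬i = i
¬¬b = ¬i = i
¬¬b ∧ b = i ∧ i = i
(¬¬b ∧ b) ↔ b = i ↔ i = T  [1 − |½−½|]
T ∈ {T}.

Yes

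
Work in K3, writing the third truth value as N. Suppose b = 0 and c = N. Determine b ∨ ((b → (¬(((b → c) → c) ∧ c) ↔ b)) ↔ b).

0

b → c = 0 → N = 1
(b → c) → c = 1 → N = N
((b → c) → c) ∧ c = N ∧ N = N
¬(((b → c) → c) ∧ c) = ¬N = N
¬(((b → c) → c) ∧ c) ↔ b = N ↔ 0 = N
b → (¬(((b → c) → c) ∧ c) ↔ b) = 0 → N = 1
(b → (¬(((b → c) → c) ∧ c) ↔ b)) ↔ b = 1 ↔ 0 = 0
b ∨ ((b → (¬(((b → c) → c) ∧ c) ↔ b)) ↔ b) = 0 ∨ 0 = 0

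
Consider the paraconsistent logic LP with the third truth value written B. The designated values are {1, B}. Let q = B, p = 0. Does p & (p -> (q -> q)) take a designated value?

No

q -> q = B -> B = B  [~B | B]
p -> (q -> q) = 0 -> B = 1
p & (p -> (q -> q)) = 0 & 1 = 0
0 ∉ {1, B}.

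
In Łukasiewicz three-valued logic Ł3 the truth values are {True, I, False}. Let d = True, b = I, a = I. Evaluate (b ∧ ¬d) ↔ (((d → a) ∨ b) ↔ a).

¬d = ¬True = False
b ∧ ¬d = I ∧ False = False
d → a = True → I = I  [min(1, 1−1+½)]
(d → a) ∨ b = I ∨ I = I
((d → a) ∨ b) ↔ a = I ↔ I = True
(b ∧ ¬d) ↔ (((d → a) ∨ b) ↔ a) = False ↔ True = False

False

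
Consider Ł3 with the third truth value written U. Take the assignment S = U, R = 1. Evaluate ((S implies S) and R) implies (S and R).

U

S implies S = U implies U = 1  [min(1, 1−½+½)]
(S implies S) and R = 1 and 1 = 1
S and R = U and 1 = U
((S implies S) and R) implies (S and R) = 1 implies U = U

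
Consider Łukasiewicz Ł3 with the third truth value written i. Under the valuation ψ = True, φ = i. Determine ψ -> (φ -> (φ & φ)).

True

φ & φ = i & i = i
φ -> (φ & φ) = i -> i = True  [min(1, 1−½+½)]
ψ -> (φ -> (φ & φ)) = True -> True = True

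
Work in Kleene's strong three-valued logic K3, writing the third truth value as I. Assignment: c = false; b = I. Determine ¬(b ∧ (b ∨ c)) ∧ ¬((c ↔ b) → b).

b ∨ c = I ∨ false = I
b ∧ (b ∨ c) = I ∧ I = I
¬(b ∧ (b ∨ c)) = ¬I = I
c ↔ b = false ↔ I = I
(c ↔ b) → b = I → I = I  [¬I ∨ I]
¬((c ↔ b) → b) = ¬I = I
¬(b ∧ (b ∨ c)) ∧ ¬((c ↔ b) → b) = I ∧ I = I

I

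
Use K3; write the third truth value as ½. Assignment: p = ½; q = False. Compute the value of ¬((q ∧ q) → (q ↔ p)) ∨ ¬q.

q ∧ q = False ∧ False = False
q ↔ p = False ↔ ½ = ½
(q ∧ q) → (q ↔ p) = False → ½ = True
¬((q ∧ q) → (q ↔ p)) = ¬True = False
¬q = ¬False = True
¬((q ∧ q) → (q ↔ p)) ∨ ¬q = False ∨ True = True

True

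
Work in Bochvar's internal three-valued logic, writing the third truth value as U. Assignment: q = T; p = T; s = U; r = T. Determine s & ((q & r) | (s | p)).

q & r = T & T = T
s | p = U | T = U
(q & r) | (s | p) = T | U = U
s & ((q & r) | (s | p)) = U & U = U

U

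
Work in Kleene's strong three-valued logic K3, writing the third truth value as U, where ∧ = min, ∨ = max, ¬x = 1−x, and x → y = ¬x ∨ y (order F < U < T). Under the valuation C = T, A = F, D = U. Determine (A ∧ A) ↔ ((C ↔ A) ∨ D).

A ∧ A = F ∧ F = F
C ↔ A = T ↔ F = F
(C ↔ A) ∨ D = F ∨ U = U
(A ∧ A) ↔ ((C ↔ A) ∨ D) = F ↔ U = U

U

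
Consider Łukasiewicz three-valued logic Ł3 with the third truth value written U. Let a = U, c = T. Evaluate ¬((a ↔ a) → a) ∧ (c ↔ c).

U

a ↔ a = U ↔ U = T
(a ↔ a) → a = T → U = U
¬((a ↔ a) → a) = ¬U = U
c ↔ c = T ↔ T = T
¬((a ↔ a) → a) ∧ (c ↔ c) = U ∧ T = U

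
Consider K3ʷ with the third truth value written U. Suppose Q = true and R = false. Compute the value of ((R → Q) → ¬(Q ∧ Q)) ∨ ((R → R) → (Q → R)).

false

R → Q = false → true = true
Q ∧ Q = true ∧ true = true
¬(Q ∧ Q) = ¬true = false
(R → Q) → ¬(Q ∧ Q) = true → false = false
R → R = false → false = true
Q → R = true → false = false
(R → R) → (Q → R) = true → false = false
((R → Q) → ¬(Q ∧ Q)) ∨ ((R → R) → (Q → R)) = false ∨ false = false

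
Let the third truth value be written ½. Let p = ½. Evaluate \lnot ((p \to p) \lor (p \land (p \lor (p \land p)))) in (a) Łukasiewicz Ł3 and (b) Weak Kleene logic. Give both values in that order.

In Łukasiewicz Ł3: p \to p = ½ \to ½ = 1
p \land p = ½ \land ½ = ½
p \lor (p \land p) = ½ \lor ½ = ½
p \land (p \lor (p \land p)) = ½ \land ½ = ½
(p \to p) \lor (p \land (p \lor (p \land p))) = 1 \lor ½ = 1
\lnot ((p \to p) \lor (p \land (p \lor (p \land p)))) = \lnot 1 = 0
In Weak Kleene logic: p \to p = ½ \to ½ = ½  [any arg is the third value ⇒ result is the third value]
p \land p = ½ \land ½ = ½
p \lor (p \land p) = ½ \lor ½ = ½
p \land (p \lor (p \land p)) = ½ \land ½ = ½
(p \to p) \lor (p \land (p \lor (p \land p))) = ½ \lor ½ = ½
\lnot ((p \to p) \lor (p \land (p \lor (p \land p)))) = \lnot ½ = ½
They differ because Łukasiewicz Ł3 and Weak Kleene logic treat ½ differently under the binary connectives.

0; ½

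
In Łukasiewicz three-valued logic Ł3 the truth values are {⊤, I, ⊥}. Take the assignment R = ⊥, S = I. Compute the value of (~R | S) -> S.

~R = ~⊥ = ⊤
~R | S = ⊤ | I = ⊤
(~R | S) -> S = ⊤ -> I = I  [min(1, 1−1+½)]

I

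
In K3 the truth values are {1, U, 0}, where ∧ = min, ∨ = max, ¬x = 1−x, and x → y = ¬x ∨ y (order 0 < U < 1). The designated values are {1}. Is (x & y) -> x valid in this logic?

No

Countermodel: x=U, y=1 gives U, which is not designated.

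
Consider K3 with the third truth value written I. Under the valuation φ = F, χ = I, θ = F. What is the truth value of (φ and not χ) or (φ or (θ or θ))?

not χ = not I = I
φ and not χ = F and I = F
θ or θ = F or F = F
φ or (θ or θ) = F or F = F
(φ and not χ) or (φ or (θ or θ)) = F or F = F

F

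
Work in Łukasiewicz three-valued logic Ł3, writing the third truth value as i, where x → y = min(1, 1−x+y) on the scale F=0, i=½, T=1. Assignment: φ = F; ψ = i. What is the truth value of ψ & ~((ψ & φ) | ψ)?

i

ψ & φ = i & F = F
(ψ & φ) | ψ = F | i = i
~((ψ & φ) | ψ) = ~i = i
ψ & ~((ψ & φ) | ψ) = i & i = i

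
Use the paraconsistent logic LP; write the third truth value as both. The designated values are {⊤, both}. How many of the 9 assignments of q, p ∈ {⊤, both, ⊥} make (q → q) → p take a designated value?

7

Of the 9 assignments, 7 give a value in {⊤, both}.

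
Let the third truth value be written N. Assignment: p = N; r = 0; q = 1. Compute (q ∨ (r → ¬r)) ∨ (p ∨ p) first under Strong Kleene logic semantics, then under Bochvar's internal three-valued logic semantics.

In Strong Kleene logic: ¬r = ¬0 = 1
r → ¬r = 0 → 1 = 1
q ∨ (r → ¬r) = 1 ∨ 1 = 1
p ∨ p = N ∨ N = N
(q ∨ (r → ¬r)) ∨ (p ∨ p) = 1 ∨ N = 1
In Bochvar's internal three-valued logic: ¬r = ¬0 = 1
r → ¬r = 0 → 1 = 1
q ∨ (r → ¬r) = 1 ∨ 1 = 1
p ∨ p = N ∨ N = N
(q ∨ (r → ¬r)) ∨ (p ∨ p) = 1 ∨ N = N
They differ because Strong Kleene logic and Bochvar's internal three-valued logic treat N differently under the binary connectives.

1; N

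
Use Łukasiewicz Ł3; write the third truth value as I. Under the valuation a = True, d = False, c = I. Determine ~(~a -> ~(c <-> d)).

False

~a = ~True = False
c <-> d = I <-> False = I
~(c <-> d) = ~I = I
~a -> ~(c <-> d) = False -> I = True
~(~a -> ~(c <-> d)) = ~True = False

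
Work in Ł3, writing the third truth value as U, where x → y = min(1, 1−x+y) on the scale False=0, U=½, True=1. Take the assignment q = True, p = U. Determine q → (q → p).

U

q → p = True → U = U  [min(1, 1−1+½)]
q → (q → p) = True → U = U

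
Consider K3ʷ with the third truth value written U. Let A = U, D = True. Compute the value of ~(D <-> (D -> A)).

U

D -> A = True -> U = U  [any arg is the third value ⇒ result is the third value]
D <-> (D -> A) = True <-> U = U
~(D <-> (D -> A)) = ~U = U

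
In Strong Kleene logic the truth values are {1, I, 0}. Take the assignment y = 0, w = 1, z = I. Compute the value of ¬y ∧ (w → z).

I

¬y = ¬0 = 1
w → z = 1 → I = I  [¬1 ∨ I]
¬y ∧ (w → z) = 1 ∧ I = I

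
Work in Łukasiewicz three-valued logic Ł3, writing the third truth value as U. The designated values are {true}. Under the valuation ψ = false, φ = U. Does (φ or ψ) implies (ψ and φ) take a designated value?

φ or ψ = U or false = U
ψ and φ = false and U = false
(φ or ψ) implies (ψ and φ) = U implies false = U
U ∉ {true}.

No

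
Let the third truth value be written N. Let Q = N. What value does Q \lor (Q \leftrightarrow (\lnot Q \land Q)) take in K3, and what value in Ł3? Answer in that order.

In K3: \lnot Q = \lnot N = N
\lnot Q \land Q = N \land N = N
Q \leftrightarrow (\lnot Q \land Q) = N \leftrightarrow N = N
Q \lor (Q \leftrightarrow (\lnot Q \land Q)) = N \lor N = N
In Ł3: \lnot Q = \lnot N = N
\lnot Q \land Q = N \land N = N
Q \leftrightarrow (\lnot Q \land Q) = N \leftrightarrow N = True
Q \lor (Q \leftrightarrow (\lnot Q \land Q)) = N \lor True = True
They differ because K3 and Ł3 treat N differently under implication.

N; True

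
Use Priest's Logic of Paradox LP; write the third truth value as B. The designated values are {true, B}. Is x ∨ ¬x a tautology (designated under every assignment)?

Yes

Every assignment of x over {true, B, false} gives a value in {true, B}.
In particular, with x=B: x ∨ ¬x = B.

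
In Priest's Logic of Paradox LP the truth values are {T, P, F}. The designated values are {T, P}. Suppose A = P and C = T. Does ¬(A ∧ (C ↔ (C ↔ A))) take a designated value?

C ↔ A = T ↔ P = P
C ↔ (C ↔ A) = T ↔ P = P
A ∧ (C ↔ (C ↔ A)) = P ∧ P = P
¬(A ∧ (C ↔ (C ↔ A))) = ¬P = P
P ∈ {T, P}.

Yes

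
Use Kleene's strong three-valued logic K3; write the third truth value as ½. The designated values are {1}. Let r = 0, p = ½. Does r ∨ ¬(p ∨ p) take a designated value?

p ∨ p = ½ ∨ ½ = ½
¬(p ∨ p) = ¬½ = ½
r ∨ ¬(p ∨ p) = 0 ∨ ½ = ½
½ ∉ {1}.

No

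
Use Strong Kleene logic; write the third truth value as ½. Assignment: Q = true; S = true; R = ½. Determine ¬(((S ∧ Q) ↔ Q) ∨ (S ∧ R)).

S ∧ Q = true ∧ true = true
(S ∧ Q) ↔ Q = true ↔ true = true
S ∧ R = true ∧ ½ = ½
((S ∧ Q) ↔ Q) ∨ (S ∧ R) = true ∨ ½ = true
¬(((S ∧ Q) ↔ Q) ∨ (S ∧ R)) = ¬true = false

false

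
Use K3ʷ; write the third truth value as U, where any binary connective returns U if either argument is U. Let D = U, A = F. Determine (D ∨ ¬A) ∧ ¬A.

U

¬A = ¬F = T
D ∨ ¬A = U ∨ T = U
¬A = ¬F = T
(D ∨ ¬A) ∧ ¬A = U ∧ T = U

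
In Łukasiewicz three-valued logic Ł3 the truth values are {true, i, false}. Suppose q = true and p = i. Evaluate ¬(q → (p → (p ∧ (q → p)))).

false

q → p = true → i = i  [min(1, 1−1+½)]
p ∧ (q → p) = i ∧ i = i
p → (p ∧ (q → p)) = i → i = true
q → (p → (p ∧ (q → p))) = true → true = true
¬(q → (p → (p ∧ (q → p)))) = ¬true = false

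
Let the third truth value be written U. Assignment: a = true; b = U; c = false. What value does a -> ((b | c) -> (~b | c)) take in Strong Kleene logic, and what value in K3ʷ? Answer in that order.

U; U

In Strong Kleene logic: b | c = U | false = U
~b = ~U = U
~b | c = U | false = U
(b | c) -> (~b | c) = U -> U = U  [~U | U]
a -> ((b | c) -> (~b | c)) = true -> U = U
In K3ʷ: b | c = U | false = U
~b = ~U = U
~b | c = U | false = U
(b | c) -> (~b | c) = U -> U = U  [any arg is the third value ⇒ result is the third value]
a -> ((b | c) -> (~b | c)) = true -> U = U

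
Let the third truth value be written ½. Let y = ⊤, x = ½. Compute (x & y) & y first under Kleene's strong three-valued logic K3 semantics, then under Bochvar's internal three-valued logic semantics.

In Kleene's strong three-valued logic K3: x & y = ½ & ⊤ = ½
(x & y) & y = ½ & ⊤ = ½
In Bochvar's internal three-valued logic: x & y = ½ & ⊤ = ½
(x & y) & y = ½ & ⊤ = ½

½; ½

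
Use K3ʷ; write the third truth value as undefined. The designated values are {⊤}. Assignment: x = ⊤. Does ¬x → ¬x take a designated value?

¬x = ¬⊤ = ⊥
¬x = ¬⊤ = ⊥
¬x → ¬x = ⊥ → ⊥ = ⊤
⊤ ∈ {⊤}.

Yes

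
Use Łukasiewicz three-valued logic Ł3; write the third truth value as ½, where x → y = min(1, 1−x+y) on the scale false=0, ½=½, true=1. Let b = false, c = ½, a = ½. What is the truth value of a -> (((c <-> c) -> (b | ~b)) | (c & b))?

true

c <-> c = ½ <-> ½ = true
~b = ~false = true
b | ~b = false | true = true
(c <-> c) -> (b | ~b) = true -> true = true
c & b = ½ & false = false
((c <-> c) -> (b | ~b)) | (c & b) = true | false = true
a -> (((c <-> c) -> (b | ~b)) | (c & b)) = ½ -> true = true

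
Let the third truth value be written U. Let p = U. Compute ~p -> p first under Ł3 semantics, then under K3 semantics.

⊤; U

In Ł3: ~p = ~U = U
~p -> p = U -> U = ⊤  [min(1, 1−½+½)]
In K3: ~p = ~U = U
~p -> p = U -> U = U  [~U | U]
They differ because Ł3 and K3 treat U differently under implication.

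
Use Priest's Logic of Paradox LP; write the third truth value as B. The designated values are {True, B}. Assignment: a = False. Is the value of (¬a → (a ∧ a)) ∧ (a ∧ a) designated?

¬a = ¬False = True
a ∧ a = False ∧ False = False
¬a → (a ∧ a) = True → False = False
a ∧ a = False ∧ False = False
(¬a → (a ∧ a)) ∧ (a ∧ a) = False ∧ False = False
False ∉ {True, B}.

No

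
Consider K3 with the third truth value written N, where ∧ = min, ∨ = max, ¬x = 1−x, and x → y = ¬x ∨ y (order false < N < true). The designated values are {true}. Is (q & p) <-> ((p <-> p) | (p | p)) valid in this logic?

No

Countermodel: q=true, p=N gives N, which is not designated.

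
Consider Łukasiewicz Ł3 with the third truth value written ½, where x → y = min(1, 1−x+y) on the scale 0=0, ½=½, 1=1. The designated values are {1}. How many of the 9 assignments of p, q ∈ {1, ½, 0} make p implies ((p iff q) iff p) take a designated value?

Of the 9 assignments, 7 give a value in {1}.

7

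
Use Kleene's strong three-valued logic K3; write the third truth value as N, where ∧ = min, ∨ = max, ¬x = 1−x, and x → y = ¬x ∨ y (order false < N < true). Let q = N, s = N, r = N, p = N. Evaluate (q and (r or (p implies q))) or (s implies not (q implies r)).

N

p implies q = N implies N = N  [not N or N]
r or (p implies q) = N or N = N
q and (r or (p implies q)) = N and N = N
q implies r = N implies N = N
not (q implies r) = not N = N
s implies not (q implies r) = N implies N = N
(q and (r or (p implies q))) or (s implies not (q implies r)) = N or N = N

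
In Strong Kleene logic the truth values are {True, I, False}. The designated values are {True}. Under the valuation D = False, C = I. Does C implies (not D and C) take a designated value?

No

not D = not False = True
not D and C = True and I = I
C implies (not D and C) = I implies I = I
I ∉ {True}.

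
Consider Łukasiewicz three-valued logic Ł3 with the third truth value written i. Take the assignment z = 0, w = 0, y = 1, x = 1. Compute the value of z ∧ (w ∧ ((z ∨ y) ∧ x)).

z ∨ y = 0 ∨ 1 = 1
(z ∨ y) ∧ x = 1 ∧ 1 = 1
w ∧ ((z ∨ y) ∧ x) = 0 ∧ 1 = 0
z ∧ (w ∧ ((z ∨ y) ∧ x)) = 0 ∧ 0 = 0

0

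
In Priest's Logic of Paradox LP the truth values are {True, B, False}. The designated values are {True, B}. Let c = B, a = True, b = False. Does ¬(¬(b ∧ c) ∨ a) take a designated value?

No

b ∧ c = False ∧ B = False
¬(b ∧ c) = ¬False = True
¬(b ∧ c) ∨ a = True ∨ True = True
¬(¬(b ∧ c) ∨ a) = ¬True = False
False ∉ {True, B}.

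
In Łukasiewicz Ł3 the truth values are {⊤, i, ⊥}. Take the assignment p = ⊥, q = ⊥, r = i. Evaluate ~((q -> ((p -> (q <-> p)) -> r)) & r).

i

q <-> p = ⊥ <-> ⊥ = ⊤
p -> (q <-> p) = ⊥ -> ⊤ = ⊤
(p -> (q <-> p)) -> r = ⊤ -> i = i
q -> ((p -> (q <-> p)) -> r) = ⊥ -> i = ⊤
(q -> ((p -> (q <-> p)) -> r)) & r = ⊤ & i = i
~((q -> ((p -> (q <-> p)) -> r)) & r) = ~i = i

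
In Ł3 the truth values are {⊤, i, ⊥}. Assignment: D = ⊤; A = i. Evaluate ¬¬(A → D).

A → D = i → ⊤ = ⊤  [min(1, 1−½+1)]
¬(A → D) = ¬⊤ = ⊥
¬¬(A → D) = ¬⊥ = ⊤

⊤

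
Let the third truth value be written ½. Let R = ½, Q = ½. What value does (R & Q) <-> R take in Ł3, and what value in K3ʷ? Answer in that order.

true; ½

In Ł3: R & Q = ½ & ½ = ½
(R & Q) <-> R = ½ <-> ½ = true
In K3ʷ: R & Q = ½ & ½ = ½
(R & Q) <-> R = ½ <-> ½ = ½
They differ because Ł3 and K3ʷ treat ½ differently under the binary connectives.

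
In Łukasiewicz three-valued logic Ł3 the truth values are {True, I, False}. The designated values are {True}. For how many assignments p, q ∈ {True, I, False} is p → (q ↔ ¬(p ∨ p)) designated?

Of the 9 assignments, 7 give a value in {True}.

7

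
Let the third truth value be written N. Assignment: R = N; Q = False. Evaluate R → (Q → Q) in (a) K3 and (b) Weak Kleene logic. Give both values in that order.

In K3: Q → Q = False → False = True
R → (Q → Q) = N → True = True
In Weak Kleene logic: Q → Q = False → False = True
R → (Q → Q) = N → True = N
They differ because K3 and Weak Kleene logic treat N differently under the binary connectives.

True; N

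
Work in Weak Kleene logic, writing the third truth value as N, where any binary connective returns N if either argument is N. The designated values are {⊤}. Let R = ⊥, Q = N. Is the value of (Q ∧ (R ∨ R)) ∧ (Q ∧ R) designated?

R ∨ R = ⊥ ∨ ⊥ = ⊥
Q ∧ (R ∨ R) = N ∧ ⊥ = N
Q ∧ R = N ∧ ⊥ = N
(Q ∧ (R ∨ R)) ∧ (Q ∧ R) = N ∧ N = N
N ∉ {⊤}.

No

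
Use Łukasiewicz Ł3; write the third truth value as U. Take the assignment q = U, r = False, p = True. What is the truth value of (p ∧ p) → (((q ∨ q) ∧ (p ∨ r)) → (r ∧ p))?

U

p ∧ p = True ∧ True = True
q ∨ q = U ∨ U = U
p ∨ r = True ∨ False = True
(q ∨ q) ∧ (p ∨ r) = U ∧ True = U
r ∧ p = False ∧ True = False
((q ∨ q) ∧ (p ∨ r)) → (r ∧ p) = U → False = U  [min(1, 1−½+0)]
(p ∧ p) → (((q ∨ q) ∧ (p ∨ r)) → (r ∧ p)) = True → U = U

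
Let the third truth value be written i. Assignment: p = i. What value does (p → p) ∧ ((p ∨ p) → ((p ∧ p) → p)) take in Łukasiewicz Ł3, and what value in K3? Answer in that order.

In Łukasiewicz Ł3: p → p = i → i = T  [min(1, 1−½+½)]
p ∨ p = i ∨ i = i
p ∧ p = i ∧ i = i
(p ∧ p) → p = i → i = T
(p ∨ p) → ((p ∧ p) → p) = i → T = T
(p → p) ∧ ((p ∨ p) → ((p ∧ p) → p)) = T ∧ T = T
In K3: p → p = i → i = i  [¬i ∨ i]
p ∨ p = i ∨ i = i
p ∧ p = i ∧ i = i
(p ∧ p) → p = i → i = i
(p ∨ p) → ((p ∧ p) → p) = i → i = i
(p → p) ∧ ((p ∨ p) → ((p ∧ p) → p)) = i ∧ i = i
They differ because Łukasiewicz Ł3 and K3 treat i differently under implication.

T; i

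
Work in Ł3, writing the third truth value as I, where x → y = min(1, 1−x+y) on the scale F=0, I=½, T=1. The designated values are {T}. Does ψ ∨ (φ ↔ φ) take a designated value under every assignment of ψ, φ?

Every assignment of ψ, φ over {T, I, F} gives a value in {T}.
In particular, with ψ=I, φ=I: ψ ∨ (φ ↔ φ) = T.

Yes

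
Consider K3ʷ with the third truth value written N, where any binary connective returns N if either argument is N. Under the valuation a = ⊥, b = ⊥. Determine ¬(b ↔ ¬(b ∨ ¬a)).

⊥

¬a = ¬⊥ = ⊤
b ∨ ¬a = ⊥ ∨ ⊤ = ⊤
¬(b ∨ ¬a) = ¬⊤ = ⊥
b ↔ ¬(b ∨ ¬a) = ⊥ ↔ ⊥ = ⊤
¬(b ↔ ¬(b ∨ ¬a)) = ¬⊤ = ⊥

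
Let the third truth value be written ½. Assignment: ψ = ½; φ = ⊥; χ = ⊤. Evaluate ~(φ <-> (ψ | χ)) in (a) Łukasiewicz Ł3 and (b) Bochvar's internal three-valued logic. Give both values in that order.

In Łukasiewicz Ł3: ψ | χ = ½ | ⊤ = ⊤
φ <-> (ψ | χ) = ⊥ <-> ⊤ = ⊥
~(φ <-> (ψ | χ)) = ~⊥ = ⊤
In Bochvar's internal three-valued logic: ψ | χ = ½ | ⊤ = ½
φ <-> (ψ | χ) = ⊥ <-> ½ = ½
~(φ <-> (ψ | χ)) = ~½ = ½
They differ because Łukasiewicz Ł3 and Bochvar's internal three-valued logic treat ½ differently under the binary connectives.

⊤; ½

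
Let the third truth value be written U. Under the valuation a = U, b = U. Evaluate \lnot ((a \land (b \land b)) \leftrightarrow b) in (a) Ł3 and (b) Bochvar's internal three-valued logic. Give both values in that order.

In Ł3: b \land b = U \land U = U
a \land (b \land b) = U \land U = U
(a \land (b \land b)) \leftrightarrow b = U \leftrightarrow U = 1  [1 − |½−½|]
\lnot ((a \land (b \land b)) \leftrightarrow b) = \lnot 1 = 0
In Bochvar's internal three-valued logic: b \land b = U \land U = U
a \land (b \land b) = U \land U = U
(a \land (b \land b)) \leftrightarrow b = U \leftrightarrow U = U
\lnot ((a \land (b \land b)) \leftrightarrow b) = \lnot U = U
They differ because Ł3 and Bochvar's internal three-valued logic treat U differently under the binary connectives.

0; U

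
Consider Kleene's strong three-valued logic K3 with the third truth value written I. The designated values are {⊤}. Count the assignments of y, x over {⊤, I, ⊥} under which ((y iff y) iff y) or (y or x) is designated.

Of the 9 assignments, 5 give a value in {⊤}.

5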